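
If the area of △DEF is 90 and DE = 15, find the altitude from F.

Rearranging the area formula Area = (1/2) * base * height:
height = 2 * Area / base = 2 * 90 / 15 = 12.

12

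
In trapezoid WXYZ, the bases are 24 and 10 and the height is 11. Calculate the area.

Area of a trapezoid = (base1 + base2) * height / 2
Area = (24 + 10) * 11 / 2
Area = 34 * 11 / 2
Area = 374 / 2
Area = 187

187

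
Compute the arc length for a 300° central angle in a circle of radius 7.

Arc length = 2π(7)(5/6) = 35*pi/3

35*pi/3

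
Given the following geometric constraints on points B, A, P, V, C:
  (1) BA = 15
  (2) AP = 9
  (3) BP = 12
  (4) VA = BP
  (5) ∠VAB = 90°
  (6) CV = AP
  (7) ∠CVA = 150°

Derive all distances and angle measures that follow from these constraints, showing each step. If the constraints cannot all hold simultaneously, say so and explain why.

The constraints are consistent.

From the given relations:
  VA = BP = 12
  CV = AP = 9

Step 1: From BA = 15, AV = 12, and ∠BAV = 90°, by the law of cosines:
  BV² = BA² + AV² - 2·BA·AV·cos(90°) = 225 + 144 - 0 = 369
  BV = 3·√41

Step 2: From AV = 12, VC = 9, and ∠AVC = 150°, by the law of cosines:
  AC² = AV² + VC² - 2·AV·VC·cos(150°) = 144 + 81 + 187.1 = 412.1
  AC ≈ 20.3

Step 3: From BA = 15, BP = 12, AP = 9, by the inverse law of cosines:
  cos(∠ABP) = (BA² + BP² - AP²) / (2·BA·BP)
  ∠ABP = 36.87°

Step 4: From AB = 15, AP = 9, BP = 12, by the inverse law of cosines:
  cos(∠BAP) = (AB² + AP² - BP²) / (2·AB·AP)
  ∠BAP = 53.13°

Step 5: From PA = 9, PB = 12, AB = 15, by the inverse law of cosines:
  cos(∠APB) = (PA² + PB² - AB²) / (2·PA·PB)
  ∠APB = 90°

Step 6: From BA = 15, BV = 3·√41, AV = 12, by the inverse law of cosines:
  cos(∠ABV) = (BA² + BV² - AV²) / (2·BA·BV)
  ∠ABV = 38.66°

Step 7: From AC = 20.3, AV = 12, CV = 9, by the inverse law of cosines:
  cos(∠CAV) = (AC² + AV² - CV²) / (2·AC·AV)
  ∠CAV = 12.81°

Step 8: From VA = 12, VB = 3·√41, AB = 15, by the inverse law of cosines:
  cos(∠AVB) = (VA² + VB² - AB²) / (2·VA·VB)
  ∠AVB = 51.34°

Step 9: From CA = 20.3, CV = 9, AV = 12, by the inverse law of cosines:
  cos(∠ACV) = (CA² + CV² - AV²) / (2·CA·CV)
  ∠ACV = 17.19°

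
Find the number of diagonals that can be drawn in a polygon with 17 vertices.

The number of diagonals in an n-gon is n(n - 3)/2.
For n = 17: 17(17 - 3)/2 = 17 × 14 / 2 = 119.

119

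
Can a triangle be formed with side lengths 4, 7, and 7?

Yes.
The triangle inequality requires that the sum of any two sides exceeds the third.
Here 4 + 7 = 11 > 7, so the condition is met.

Yes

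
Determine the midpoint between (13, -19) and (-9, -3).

The midpoint is the average of the coordinates:
x: (13 + -9)/2 = 2
y: (-19 + -3)/2 = -11
Midpoint = (2, -11)

(2, -11)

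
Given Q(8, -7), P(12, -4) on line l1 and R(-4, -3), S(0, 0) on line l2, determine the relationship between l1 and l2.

Slope of line 1: m1 = (-4 - -7)/(12 - 8) = 3/4 = 3/4
Slope of line 2: m2 = (0 - -3)/(0 - -4) = 3/4 = 3/4
Two lines are parallel if and only if they have equal slopes (or both are vertical).
Here m1 = m2 = 3/4, confirming the lines are parallel.

Parallel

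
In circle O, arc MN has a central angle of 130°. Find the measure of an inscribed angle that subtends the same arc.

An inscribed angle intercepts an arc from a point on the circle, while the central angle intercepts the same arc from the center.
The inscribed angle is always half the central angle: 130° / 2 = 65°.

65°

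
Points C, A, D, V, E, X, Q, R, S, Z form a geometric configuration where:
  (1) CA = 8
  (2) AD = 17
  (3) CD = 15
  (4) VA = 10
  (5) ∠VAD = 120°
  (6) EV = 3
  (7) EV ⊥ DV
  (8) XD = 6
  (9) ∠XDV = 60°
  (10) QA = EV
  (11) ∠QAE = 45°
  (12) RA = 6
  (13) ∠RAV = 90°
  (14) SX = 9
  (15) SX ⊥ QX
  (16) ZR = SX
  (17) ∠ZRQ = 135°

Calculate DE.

Step 1: By the law of cosines on triangle DAV: DV² = 17² + 10² − 2·17·10·cos(120°) = 559, so DV ≈ 23.64.
Step 2: By the law of cosines on triangle DVE: DE² = 23.64² + 3² − 2·23.64·3·cos(90°) = 568, so DE = 2·√142.

Therefore, the length of DE = 2·√142.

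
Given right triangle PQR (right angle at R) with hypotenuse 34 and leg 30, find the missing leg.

By the Pythagorean theorem: QR^2 = PQ^2 - PR^2
QR^2 = 34^2 - 30^2 = 1156 - 900 = 256
QR = sqrt(256) = 16

16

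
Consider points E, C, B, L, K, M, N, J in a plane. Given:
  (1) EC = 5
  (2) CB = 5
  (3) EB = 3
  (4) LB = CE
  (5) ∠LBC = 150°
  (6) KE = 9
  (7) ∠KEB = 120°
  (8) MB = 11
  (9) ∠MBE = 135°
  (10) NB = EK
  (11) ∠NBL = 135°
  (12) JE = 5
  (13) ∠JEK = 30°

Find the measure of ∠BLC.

From the given relations: LB = CE = 5.
Step 1: By the law of cosines on triangle LBC: LC² = 5² + 5² − 2·5·5·cos(150°) = 93.3, so LC ≈ 9.66.
Step 2: By the inverse law of cosines on triangle BLC: cos(∠BLC) = (5² + 9.66² − 5²) / (2·5·9.66) = 93.3/96.59 = 0.9659, so ∠BLC = 15°.

Therefore, the measure of angle ∠BLC = 15°.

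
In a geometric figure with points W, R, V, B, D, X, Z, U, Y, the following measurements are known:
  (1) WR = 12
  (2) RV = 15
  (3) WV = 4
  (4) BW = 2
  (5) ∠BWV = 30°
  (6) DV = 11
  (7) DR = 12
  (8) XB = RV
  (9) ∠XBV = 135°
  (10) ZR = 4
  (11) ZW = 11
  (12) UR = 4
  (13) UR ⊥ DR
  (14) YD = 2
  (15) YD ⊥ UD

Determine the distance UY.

Step 1: By the law of cosines on triangle URD: UD² = 4² + 12² − 2·4·12·cos(90°) = 160, so UD = 4·√10.
Step 2: By the law of cosines on triangle UDY: UY² = (4·√10)² + 2² − 2·4·√10·2·cos(90°) = 164, so UY = 2·√41.

Therefore, the length of UY = 2·√41.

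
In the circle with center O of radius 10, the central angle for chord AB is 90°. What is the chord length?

Chord length = 2r sin(θ/2)
= 2 × 10 × sin(90°/2)
= 2 × 10 × sin(45°)
= 10*sqrt(2)

10*sqrt(2)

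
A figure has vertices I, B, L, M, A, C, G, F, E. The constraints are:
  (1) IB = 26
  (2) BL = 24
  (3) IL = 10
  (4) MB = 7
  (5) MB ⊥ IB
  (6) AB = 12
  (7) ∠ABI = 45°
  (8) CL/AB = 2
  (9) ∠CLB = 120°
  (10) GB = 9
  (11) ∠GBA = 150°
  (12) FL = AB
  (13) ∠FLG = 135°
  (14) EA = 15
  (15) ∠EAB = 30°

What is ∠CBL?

From the given relations: CL = 2·AB = 2·12 = 24.
Step 1: By the law of cosines on triangle BLC: BC² = 24² + 24² − 2·24·24·cos(120°) = 1728, so BC ≈ 41.57.
Step 2: By the inverse law of cosines on triangle CBL: cos(∠CBL) = (41.57² + 24² − 24²) / (2·41.57·24) = 1728/1995.32 = 0.866, so ∠CBL = 30°.

Therefore, the measure of angle ∠CBL = 30°.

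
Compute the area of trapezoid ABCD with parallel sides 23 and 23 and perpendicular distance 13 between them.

A trapezoid's area equals the midsegment times the height.
The midsegment is (23 + 23) / 2 = 23.
Area = 23 * 13 = 299.

299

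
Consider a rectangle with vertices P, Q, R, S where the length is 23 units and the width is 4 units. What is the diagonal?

Using the Pythagorean theorem:
d² = 23² + 4² = 529 + 16 = 545
d = sqrt(545)

sqrt(545)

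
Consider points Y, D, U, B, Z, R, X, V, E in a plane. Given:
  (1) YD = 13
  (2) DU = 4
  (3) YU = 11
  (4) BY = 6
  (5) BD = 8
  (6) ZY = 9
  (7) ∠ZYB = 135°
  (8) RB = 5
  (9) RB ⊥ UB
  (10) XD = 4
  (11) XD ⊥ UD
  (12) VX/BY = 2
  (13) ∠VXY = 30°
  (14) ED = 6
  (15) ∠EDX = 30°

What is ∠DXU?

Step 1: By the law of cosines on triangle XDU: XU² = 4² + 4² − 2·4·4·cos(90°) = 32, so XU = 4·√2.
Step 2: By the inverse law of cosines on triangle DXU: cos(∠DXU) = (4² + (4·√2)² − 4²) / (2·4·4·√2) = 32/45.25 = 0.7071, so ∠DXU = 45°.

Therefore, the measure of angle ∠DXU = 45°.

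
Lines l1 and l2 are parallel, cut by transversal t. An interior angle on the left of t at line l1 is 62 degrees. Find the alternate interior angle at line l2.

Alternate interior angles lie on opposite sides of the transversal, between the parallel lines.
By the alternate interior angle theorem, they are equal: 62 degrees.

62 degrees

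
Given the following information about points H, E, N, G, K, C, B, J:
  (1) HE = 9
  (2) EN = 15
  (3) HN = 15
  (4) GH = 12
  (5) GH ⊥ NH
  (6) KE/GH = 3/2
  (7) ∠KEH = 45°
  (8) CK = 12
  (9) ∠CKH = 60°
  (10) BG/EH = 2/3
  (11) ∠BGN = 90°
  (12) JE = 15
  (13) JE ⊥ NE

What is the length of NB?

From the given relations: BG = 2/3·EH = 2/3·9 = 6.
Step 1: By the law of cosines on triangle GHN: GN² = 12² + 15² − 2·12·15·cos(90°) = 369, so GN = 3·√41.
Step 2: By the law of cosines on triangle NGB: NB² = (3·√41)² + 6² − 2·3·√41·6·cos(90°) = 405, so NB = 9·√5.

Therefore, the length of NB = 9·√5.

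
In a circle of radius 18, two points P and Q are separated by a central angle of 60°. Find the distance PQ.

Chord = 2(18) sin(30°) = 18

18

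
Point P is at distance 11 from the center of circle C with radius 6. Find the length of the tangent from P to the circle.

Let T be the point of tangency. Then CT ⊥ PT (radius ⊥ tangent).
In right triangle CTP: CP² = CT² + PT²
11² = 6² + PT²
PT² = 85, PT = sqrt(85)

sqrt(85)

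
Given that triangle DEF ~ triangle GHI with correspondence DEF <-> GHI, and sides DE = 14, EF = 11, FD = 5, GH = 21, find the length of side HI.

k = 21/14 = 3/2. HI = 3/2 * 11 = 33/2.

33/2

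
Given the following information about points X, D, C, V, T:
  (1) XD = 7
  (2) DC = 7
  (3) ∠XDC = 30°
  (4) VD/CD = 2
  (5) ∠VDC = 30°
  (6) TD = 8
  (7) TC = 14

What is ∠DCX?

Step 1: By the law of cosines on triangle CDX: CX² = 7² + 7² − 2·7·7·cos(30°) = 13.13, so CX ≈ 3.62.
Step 2: By the inverse law of cosines on triangle DCX: cos(∠DCX) = (7² + 3.62² − 7²) / (2·7·3.62) = 13.13/50.73 = 0.2588, so ∠DCX = 75°.

Therefore, the measure of angle ∠DCX = 75°.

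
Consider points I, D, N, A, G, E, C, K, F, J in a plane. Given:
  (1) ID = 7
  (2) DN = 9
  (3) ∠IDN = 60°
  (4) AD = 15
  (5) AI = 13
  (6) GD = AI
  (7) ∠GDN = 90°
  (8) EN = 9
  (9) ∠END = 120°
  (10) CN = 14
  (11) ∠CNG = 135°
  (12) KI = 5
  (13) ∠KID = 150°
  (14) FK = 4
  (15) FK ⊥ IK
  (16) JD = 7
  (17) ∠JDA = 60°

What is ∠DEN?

Step 1: By the law of cosines on triangle END: ED² = 9² + 9² − 2·9·9·cos(120°) = 243, so ED = 9·√3.
Step 2: By the inverse law of cosines on triangle DEN: cos(∠DEN) = ((9·√3)² + 9² − 9²) / (2·9·√3·9) = 243/280.59 = 0.866, so ∠DEN = 30°.

Therefore, the measure of angle ∠DEN = 30°.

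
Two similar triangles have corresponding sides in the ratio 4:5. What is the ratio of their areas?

Area ratio = (side ratio)^2 = (4/5)^2 = 16:25.

16:25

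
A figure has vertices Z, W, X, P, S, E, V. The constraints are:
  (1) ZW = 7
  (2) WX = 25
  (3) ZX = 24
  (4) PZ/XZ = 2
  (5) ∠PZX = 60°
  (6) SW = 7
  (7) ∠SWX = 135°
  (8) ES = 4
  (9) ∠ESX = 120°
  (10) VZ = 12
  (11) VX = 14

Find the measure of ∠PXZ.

From the given relations: PZ = 2·XZ = 2·24 = 48.
Step 1: By the law of cosines on triangle XZP: XP² = 24² + 48² − 2·24·48·cos(60°) = 1728, so XP ≈ 41.57.
Step 2: By the inverse law of cosines on triangle PXZ: cos(∠PXZ) = (41.57² + 24² − 48²) / (2·41.57·24) = 0/1995.32 = 0, so ∠PXZ = 90°.

Therefore, the measure of angle ∠PXZ = 90°.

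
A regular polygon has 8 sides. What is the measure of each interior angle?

Each interior angle of a regular n-gon is (n - 2) * 180 / n.
For n = 8: (8 - 2) * 180 / 8 = 1080/8 = 135 degrees.

135 degrees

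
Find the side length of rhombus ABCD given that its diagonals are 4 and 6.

The diagonals of a rhombus bisect each other at right angles.
Half-diagonals: 4/2 = 2 and 6/2 = 3
side = sqrt(2^2 + 3^2)
side = sqrt(4 + 9)
side = sqrt(13)

sqrt(13)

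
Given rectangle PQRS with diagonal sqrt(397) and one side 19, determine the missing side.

The diagonal of a rectangle forms a right triangle with the two sides.
Rearranging the Pythagorean theorem: missing side = sqrt(d^2 - known^2).
= sqrt(397 - 361) = sqrt(36) = 6.

6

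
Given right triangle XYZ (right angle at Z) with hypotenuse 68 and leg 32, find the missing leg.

YZ = sqrt(68^2 - 32^2) = sqrt(3600) = 60

60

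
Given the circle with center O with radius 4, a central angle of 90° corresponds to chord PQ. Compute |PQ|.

Chord length = 2r sin(θ/2)
= 2 × 4 × sin(90°/2)
= 2 × 4 × sin(45°)
= 4*sqrt(2)

4*sqrt(2)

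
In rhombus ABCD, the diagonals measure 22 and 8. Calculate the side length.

In a rhombus, the diagonals bisect each other perpendicularly, creating four congruent right triangles.
Each triangle has legs 11 (half of 22) and 4 (half of 8).
The hypotenuse of each right triangle is a side of the rhombus:
side = sqrt(11^2 + 4^2) = sqrt(137)

sqrt(137)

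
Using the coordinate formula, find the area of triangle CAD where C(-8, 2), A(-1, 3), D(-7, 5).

The Shoelace formula computes the area from vertex coordinates by summing cross products.
For vertices (-8,2), (-1,3), (-7,5):
Signed sum = -8*3 - -1*2 + -1*5 - -7*3 + -7*2 - -8*5
= -22 + 16 + 26 = 20
Area = (1/2)|20| = 10.

10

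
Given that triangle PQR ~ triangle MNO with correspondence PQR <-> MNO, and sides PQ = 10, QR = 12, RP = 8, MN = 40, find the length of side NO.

k = 40/10 = 4. NO = 4 * 12 = 48.

48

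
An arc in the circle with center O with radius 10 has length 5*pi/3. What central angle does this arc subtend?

θ = 360 × 5*pi/3 / (2π × 10) = 30° (rearranging arc length formula).

30°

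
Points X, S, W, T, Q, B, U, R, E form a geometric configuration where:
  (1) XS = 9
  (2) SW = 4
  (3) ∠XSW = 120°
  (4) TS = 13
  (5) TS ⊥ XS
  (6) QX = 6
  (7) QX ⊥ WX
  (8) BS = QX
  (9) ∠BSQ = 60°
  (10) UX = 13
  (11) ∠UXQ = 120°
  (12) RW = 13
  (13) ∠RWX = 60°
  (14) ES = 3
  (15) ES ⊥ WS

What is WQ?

Step 1: By the law of cosines on triangle XSW: XW² = 9² + 4² − 2·9·4·cos(120°) = 133, so XW = √133.
Step 2: By the law of cosines on triangle WXQ: WQ² = √133² + 6² − 2·√133·6·cos(90°) = 169, so WQ = 13.

Therefore, the length of WQ = 13.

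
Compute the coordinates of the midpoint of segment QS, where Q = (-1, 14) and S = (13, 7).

The midpoint is the average of the coordinates:
x: (-1 + 13)/2 = 6
y: (14 + 7)/2 = 21/2
Midpoint = (6, 21/2)

(6, 21/2)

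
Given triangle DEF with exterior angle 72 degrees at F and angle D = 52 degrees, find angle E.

The exterior angle theorem states that an exterior angle equals the sum of the two non-adjacent interior angles.
So 72 = 52 + angle E, which gives angle E = 72 - 52 = 20 degrees.

20 degrees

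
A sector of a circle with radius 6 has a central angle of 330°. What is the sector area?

Sector area = π(6²)(11/12) = 33*pi

33*pi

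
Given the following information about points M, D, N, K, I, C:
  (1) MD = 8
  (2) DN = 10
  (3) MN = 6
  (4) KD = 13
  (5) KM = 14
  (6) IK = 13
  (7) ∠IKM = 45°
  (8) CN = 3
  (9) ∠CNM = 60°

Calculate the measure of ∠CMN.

Step 1: By the law of cosines on triangle MNC: MC² = 6² + 3² − 2·6·3·cos(60°) = 27, so MC = 3·√3.
Step 2: By the inverse law of cosines on triangle CMN: cos(∠CMN) = ((3·√3)² + 6² − 3²) / (2·3·√3·6) = 54/62.35 = 0.866, so ∠CMN = 30°.

Therefore, the measure of angle ∠CMN = 30°.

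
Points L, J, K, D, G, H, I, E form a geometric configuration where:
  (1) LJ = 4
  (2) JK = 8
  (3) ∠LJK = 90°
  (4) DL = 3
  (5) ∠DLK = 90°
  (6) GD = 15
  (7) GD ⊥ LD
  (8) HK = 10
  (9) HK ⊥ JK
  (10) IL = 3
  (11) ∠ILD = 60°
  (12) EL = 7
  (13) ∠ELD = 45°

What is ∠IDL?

Step 1: By the law of cosines on triangle DLI: DI² = 3² + 3² − 2·3·3·cos(60°) = 9, so DI = 3.
Step 2: By the inverse law of cosines on triangle IDL: cos(∠IDL) = (3² + 3² − 3²) / (2·3·3) = 9/18 = 0.5, so ∠IDL = 60°.

Therefore, the measure of angle ∠IDL = 60°.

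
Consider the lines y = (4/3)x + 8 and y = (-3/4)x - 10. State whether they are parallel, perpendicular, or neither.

Slope of line 1: m1 = 4/3
Slope of line 2: m2 = -3/4
m1 * m2 = (4/3) * (-3/4) = -1 = -1, so the lines are perpendicular.

Perpendicular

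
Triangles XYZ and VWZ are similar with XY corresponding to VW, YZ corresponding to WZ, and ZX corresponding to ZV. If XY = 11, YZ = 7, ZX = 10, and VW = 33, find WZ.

k = 33/11 = 3. WZ = 3 * 7 = 21.

21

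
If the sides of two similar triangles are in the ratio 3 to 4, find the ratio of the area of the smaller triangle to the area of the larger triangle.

Area ratio = (side ratio)^2 = (3/4)^2 = 9:16.

9:16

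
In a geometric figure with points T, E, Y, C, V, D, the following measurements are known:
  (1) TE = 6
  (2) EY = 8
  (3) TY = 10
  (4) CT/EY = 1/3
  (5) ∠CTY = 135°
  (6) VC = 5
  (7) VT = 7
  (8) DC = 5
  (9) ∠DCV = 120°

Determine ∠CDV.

Step 1: By the law of cosines on triangle DCV: DV² = 5² + 5² − 2·5·5·cos(120°) = 75, so DV = 5·√3.
Step 2: By the inverse law of cosines on triangle CDV: cos(∠CDV) = (5² + (5·√3)² − 5²) / (2·5·5·√3) = 75/86.6 = 0.866, so ∠CDV = 30°.

Therefore, the measure of angle ∠CDV = 30°.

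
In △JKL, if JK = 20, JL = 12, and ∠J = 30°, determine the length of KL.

When two sides and the included angle are known, the law of cosines gives the third side.
c^2 = a^2 + b^2 - 2ab cos(C) generalizes the Pythagorean theorem to non-right triangles.
Here: KL^2 = 400 + 144 - 480*(sqrt(3)/2) = 544 - 240*sqrt(3)
KL = 4*sqrt(34 - 15*sqrt(3))

4*sqrt(34 - 15*sqrt(3))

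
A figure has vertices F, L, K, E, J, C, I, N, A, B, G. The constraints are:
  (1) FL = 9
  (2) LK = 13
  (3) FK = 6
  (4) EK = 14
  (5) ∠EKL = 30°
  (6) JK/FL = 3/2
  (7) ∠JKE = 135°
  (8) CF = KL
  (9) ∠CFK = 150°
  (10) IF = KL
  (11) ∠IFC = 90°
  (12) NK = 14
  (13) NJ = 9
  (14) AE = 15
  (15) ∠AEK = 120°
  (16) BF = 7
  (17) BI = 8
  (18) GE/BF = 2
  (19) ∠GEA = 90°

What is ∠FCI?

From the given relations: CF = KL = 13; IF = KL = 13.
Step 1: By the law of cosines on triangle CFI: CI² = 13² + 13² − 2·13·13·cos(90°) = 338, so CI = 13·√2.
Step 2: By the inverse law of cosines on triangle FCI: cos(∠FCI) = (13² + (13·√2)² − 13²) / (2·13·13·√2) = 338/478 = 0.7071, so ∠FCI = 45°.

Therefore, the measure of angle ∠FCI = 45°.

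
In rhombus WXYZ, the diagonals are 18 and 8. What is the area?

Area = (18 * 8) / 2 = 144 / 2 = 72

72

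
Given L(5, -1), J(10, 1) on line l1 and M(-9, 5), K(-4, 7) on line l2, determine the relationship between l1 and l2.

Slope of line 1: m1 = (1 - -1)/(10 - 5) = 2/5 = 2/5
Slope of line 2: m2 = (7 - 5)/(-4 - -9) = 2/5 = 2/5
Two lines are parallel if and only if they have equal slopes (or both are vertical).
Here m1 = m2 = 2/5, confirming the lines are parallel.

Parallel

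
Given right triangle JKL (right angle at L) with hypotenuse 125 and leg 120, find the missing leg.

By the Pythagorean theorem: KL^2 = JK^2 - JL^2
KL^2 = 125^2 - 120^2 = 15625 - 14400 = 1225
KL = sqrt(1225) = 35

35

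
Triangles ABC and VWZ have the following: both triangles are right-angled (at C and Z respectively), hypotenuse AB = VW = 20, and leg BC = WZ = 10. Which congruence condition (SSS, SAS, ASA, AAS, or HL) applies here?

The given information provides:
both triangles are right-angled (at C and Z respectively), hypotenuse AB = VW = 20, and leg BC = WZ = 10
This matches the HL congruence theorem.
The hypotenuse and one leg of two right triangles are equal (Hypotenuse-Leg).

HL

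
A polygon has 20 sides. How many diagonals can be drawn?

Total line segments between 20 vertices = C(20,2) = 190.
Subtract the 20 sides: 190 - 20 = 170 diagonals.

170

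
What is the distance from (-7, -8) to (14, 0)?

The horizontal distance is |14 - -7| = 21 and the vertical distance is |0 - -8| = 8.
By the Pythagorean theorem, d = sqrt(21^2 + 8^2) = sqrt(505).

sqrt(505)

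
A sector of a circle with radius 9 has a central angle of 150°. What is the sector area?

Sector area = πr² × θ/360
= π × 9² × 5/12
= π × 81 × 5/12
= 135*pi/4

135*pi/4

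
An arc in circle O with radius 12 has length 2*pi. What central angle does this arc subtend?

Arc length L = 2πr × θ/360, so θ = 360L / (2πr).
θ = 360 × 2*pi / (2π × 12)
θ = 30°
θ = 30°

30°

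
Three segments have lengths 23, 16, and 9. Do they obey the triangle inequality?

Yes.
The triangle inequality requires that the sum of any two sides exceeds the third.
Here 9 + 16 = 25 > 23, so the condition is met.

Yes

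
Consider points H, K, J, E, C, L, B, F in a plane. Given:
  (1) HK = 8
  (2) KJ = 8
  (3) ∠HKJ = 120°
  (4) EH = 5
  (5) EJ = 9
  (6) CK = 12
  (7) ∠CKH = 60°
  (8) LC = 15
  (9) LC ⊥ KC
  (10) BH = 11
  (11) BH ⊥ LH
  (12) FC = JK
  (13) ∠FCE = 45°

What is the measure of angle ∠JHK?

Step 1: By the law of cosines on triangle HKJ: HJ² = 8² + 8² − 2·8·8·cos(120°) = 192, so HJ = 8·√3.
Step 2: By the inverse law of cosines on triangle JHK: cos(∠JHK) = ((8·√3)² + 8² − 8²) / (2·8·√3·8) = 192/221.7 = 0.866, so ∠JHK = 30°.

Therefore, the measure of angle ∠JHK = 30°.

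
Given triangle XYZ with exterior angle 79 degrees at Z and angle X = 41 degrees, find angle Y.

The exterior angle theorem states that an exterior angle equals the sum of the two non-adjacent interior angles.
So 79 = 41 + angle Y, which gives angle Y = 79 - 41 = 38 degrees.

38 degrees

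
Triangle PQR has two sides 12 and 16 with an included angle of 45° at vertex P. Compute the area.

When two sides and the included angle are known, the area formula is (1/2)ab sin(C).
The height from one side to the opposite vertex is 16 sin(45°) = 8*sqrt(2).
Area = (1/2) * 12 * 8*sqrt(2) = 48*sqrt(2).

48*sqrt(2)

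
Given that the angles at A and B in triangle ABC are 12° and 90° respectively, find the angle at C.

Let angle C = x. Then 12 + 90 + x = 180.
x = 180 - 102 = 78 degrees.

78 degrees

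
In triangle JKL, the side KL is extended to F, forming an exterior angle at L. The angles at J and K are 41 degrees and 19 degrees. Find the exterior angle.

By the exterior angle theorem, an exterior angle of a triangle equals the sum of the two remote interior angles.
Exterior angle = angle J + angle K
Exterior angle = 41 + 19 = 60 degrees

60 degrees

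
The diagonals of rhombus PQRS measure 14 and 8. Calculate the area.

Area = (14 * 8) / 2 = 112 / 2 = 56

56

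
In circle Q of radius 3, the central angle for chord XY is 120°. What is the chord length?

Chord length = 2r sin(θ/2)
= 2 × 3 × sin(120°/2)
= 2 × 3 × sin(60°)
= 3*sqrt(3)

3*sqrt(3)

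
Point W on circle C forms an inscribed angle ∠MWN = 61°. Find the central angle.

Central angle = 2 × 61° = 122° (inscribed angle theorem).

122°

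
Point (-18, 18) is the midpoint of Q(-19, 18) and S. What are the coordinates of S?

Using the midpoint formula: M = ((x1 + x2)/2, (y1 + y2)/2)
We know M = (-18, 18) and Q = (-19, 18)
For x: -18 = (-19 + x2)/2, so x2 = 2*-18 - -19 = -17
For y: 18 = (18 + y2)/2, so y2 = 2*18 - 18 = 18
S = (-17, 18)

(-17, 18)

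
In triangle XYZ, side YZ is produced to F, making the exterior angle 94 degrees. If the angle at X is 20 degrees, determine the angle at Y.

By the exterior angle theorem: exterior angle = sum of remote interior angles.
94 = 20 + angle Y
angle Y = 94 - 20 = 74 degrees

74 degrees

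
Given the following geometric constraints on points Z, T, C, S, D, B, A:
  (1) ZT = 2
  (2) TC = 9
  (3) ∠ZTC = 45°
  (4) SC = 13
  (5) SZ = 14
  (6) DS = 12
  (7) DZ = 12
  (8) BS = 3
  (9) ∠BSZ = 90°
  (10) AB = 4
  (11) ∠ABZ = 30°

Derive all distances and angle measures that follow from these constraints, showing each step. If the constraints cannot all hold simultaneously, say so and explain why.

The constraints are consistent.

Step 1: From ZT = 2, TC = 9, and ∠ZTC = 45°, by the law of cosines:
  ZC² = ZT² + TC² - 2·ZT·TC·cos(45°) = 4 + 81 - 25.46 = 59.54
  ZC ≈ 7.72

Step 2: From ZS = 14, SB = 3, and ∠ZSB = 90°, by the law of cosines:
  ZB² = ZS² + SB² - 2·ZS·SB·cos(90°) = 196 + 9 - 0 = 205
  ZB ≈ 14.32

Step 3: From ZD = 12, ZS = 14, DS = 12, by the inverse law of cosines:
  cos(∠DZS) = (ZD² + ZS² - DS²) / (2·ZD·ZS)
  ∠DZS = 54.31°

Step 4: From SD = 12, SZ = 14, DZ = 12, by the inverse law of cosines:
  cos(∠DSZ) = (SD² + SZ² - DZ²) / (2·SD·SZ)
  ∠DSZ = 54.31°

Step 5: From DS = 12, DZ = 12, SZ = 14, by the inverse law of cosines:
  cos(∠SDZ) = (DS² + DZ² - SZ²) / (2·DS·DZ)
  ∠SDZ = 71.37°

Step 6: From ZB = 14.32, BA = 4, and ∠ZBA = 30°, by the law of cosines:
  ZA² = ZB² + BA² - 2·ZB·BA·cos(30°) = 205 + 16 - 99.2 = 121.8
  ZA ≈ 11.04

Step 7: From ZB = 14.32, ZS = 14, BS = 3, by the inverse law of cosines:
  cos(∠BZS) = (ZB² + ZS² - BS²) / (2·ZB·ZS)
  ∠BZS = 12.09°

Step 8: From ZC = 7.72, ZS = 14, CS = 13, by the inverse law of cosines:
  cos(∠CZS) = (ZC² + ZS² - CS²) / (2·ZC·ZS)
  ∠CZS = 66.39°

Step 9: From ZC = 7.72, ZT = 2, CT = 9, by the inverse law of cosines:
  cos(∠CZT) = (ZC² + ZT² - CT²) / (2·ZC·ZT)
  ∠CZT = 124.44°

Step 10: From CS = 13, CZ = 7.72, SZ = 14, by the inverse law of cosines:
  cos(∠SCZ) = (CS² + CZ² - SZ²) / (2·CS·CZ)
  ∠SCZ = 80.66°

Step 11: From CT = 9, CZ = 7.72, TZ = 2, by the inverse law of cosines:
  cos(∠TCZ) = (CT² + CZ² - TZ²) / (2·CT·CZ)
  ∠TCZ = 10.56°

Step 12: From SC = 13, SZ = 14, CZ = 7.72, by the inverse law of cosines:
  cos(∠CSZ) = (SC² + SZ² - CZ²) / (2·SC·SZ)
  ∠CSZ = 32.95°

Step 13: From BS = 3, BZ = 14.32, SZ = 14, by the inverse law of cosines:
  cos(∠SBZ) = (BS² + BZ² - SZ²) / (2·BS·BZ)
  ∠SBZ = 77.91°

Step 14: From ZA = 11.04, ZB = 14.32, AB = 4, by the inverse law of cosines:
  cos(∠AZB) = (ZA² + ZB² - AB²) / (2·ZA·ZB)
  ∠AZB = 10.44°

Step 15: From AB = 4, AZ = 11.04, BZ = 14.32, by the inverse law of cosines:
  cos(∠BAZ) = (AB² + AZ² - BZ²) / (2·AB·AZ)
  ∠BAZ = 139.56°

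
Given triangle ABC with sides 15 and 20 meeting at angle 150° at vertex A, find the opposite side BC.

By the law of cosines: BC^2 = AB^2 + AC^2 - 2*AB*AC*cos(A)
BC^2 = 15^2 + 20^2 - 2*15*20*cos(150°)
BC^2 = 225 + 400 - 600*(-sqrt(3)/2)
BC^2 = 300*sqrt(3) + 625
BC = 5*sqrt(12*sqrt(3) + 25)

5*sqrt(12*sqrt(3) + 25)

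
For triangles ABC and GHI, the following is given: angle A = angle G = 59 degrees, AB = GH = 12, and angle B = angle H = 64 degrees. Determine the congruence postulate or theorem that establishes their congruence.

The given information matches ASA: Two pairs of corresponding angles and the included side are equal (Angle-Side-Angle).

ASA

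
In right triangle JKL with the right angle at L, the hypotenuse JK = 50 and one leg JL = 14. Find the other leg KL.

KL = sqrt(50^2 - 14^2) = sqrt(2304) = 48

48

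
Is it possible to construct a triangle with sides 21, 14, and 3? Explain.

Check the triangle inequality: 14 + 3 = 17 ≤ 21.
Since the sum of two sides does not exceed the third, no triangle can be formed.

No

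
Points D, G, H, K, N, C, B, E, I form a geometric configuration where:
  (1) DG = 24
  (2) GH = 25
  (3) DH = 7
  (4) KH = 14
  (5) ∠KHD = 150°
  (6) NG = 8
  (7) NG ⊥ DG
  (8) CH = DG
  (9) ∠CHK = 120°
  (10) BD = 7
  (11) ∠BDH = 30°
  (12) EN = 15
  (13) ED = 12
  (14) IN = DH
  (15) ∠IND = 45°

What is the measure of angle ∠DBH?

Step 1: By the law of cosines on triangle BDH: BH² = 7² + 7² − 2·7·7·cos(30°) = 13.13, so BH ≈ 3.62.
Step 2: By the inverse law of cosines on triangle DBH: cos(∠DBH) = (7² + 3.62² − 7²) / (2·7·3.62) = 13.13/50.73 = 0.2588, so ∠DBH = 75°.

Therefore, the measure of angle ∠DBH = 75°.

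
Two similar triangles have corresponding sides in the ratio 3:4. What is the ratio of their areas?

The ratio of areas of similar triangles equals the square of the side ratio.
Side ratio = 3:4
Area ratio = (3/4)^2 = 9/16 = 9:16

9:16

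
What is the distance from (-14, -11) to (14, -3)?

d = sqrt((28)^2 + (8)^2) = sqrt(848) = 4*sqrt(53)

4*sqrt(53)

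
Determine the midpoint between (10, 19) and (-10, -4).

The midpoint is the point halfway along the segment.
Move half the horizontal distance: 10 + (-10 - 10)/2 = 10 + -20/2 = 0
Move half the vertical distance: 19 + (-4 - 19)/2 = 19 + -23/2 = 15/2
Midpoint = (0, 15/2)

(0, 15/2)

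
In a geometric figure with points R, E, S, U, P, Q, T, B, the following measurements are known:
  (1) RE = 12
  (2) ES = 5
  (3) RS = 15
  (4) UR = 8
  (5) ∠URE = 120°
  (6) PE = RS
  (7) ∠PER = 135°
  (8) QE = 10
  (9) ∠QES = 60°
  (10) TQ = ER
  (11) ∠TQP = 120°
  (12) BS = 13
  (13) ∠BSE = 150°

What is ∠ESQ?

Step 1: By the law of cosines on triangle SEQ: SQ² = 5² + 10² − 2·5·10·cos(60°) = 75, so SQ = 5·√3.
Step 2: By the inverse law of cosines on triangle ESQ: cos(∠ESQ) = (5² + (5·√3)² − 10²) / (2·5·5·√3) = 0/86.6 = 0, so ∠ESQ = 90°.

Therefore, the measure of angle ∠ESQ = 90°.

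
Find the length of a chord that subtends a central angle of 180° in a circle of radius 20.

Drop a perpendicular from the center to the chord, bisecting both the chord and the central angle.
Each half-chord = r sin(θ/2) = 20 sin(90°).
The full chord = 2 × 20 × sin(90°) = 40.

40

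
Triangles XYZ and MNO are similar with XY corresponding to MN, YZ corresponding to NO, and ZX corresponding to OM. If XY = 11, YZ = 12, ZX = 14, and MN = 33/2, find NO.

k = 33/2/11 = 3/2. NO = 3/2 * 12 = 18.

18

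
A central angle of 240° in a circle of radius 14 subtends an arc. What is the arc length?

Arc length = 2π(14)(2/3) = 56*pi/3

56*pi/3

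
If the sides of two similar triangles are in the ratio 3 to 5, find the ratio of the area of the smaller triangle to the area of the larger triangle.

Area ratio = (side ratio)^2 = (3/5)^2 = 9:25.

9:25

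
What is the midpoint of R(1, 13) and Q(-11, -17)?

The midpoint is the average of the coordinates:
x: (1 + -11)/2 = -5
y: (13 + -17)/2 = -2
Midpoint = (-5, -2)

(-5, -2)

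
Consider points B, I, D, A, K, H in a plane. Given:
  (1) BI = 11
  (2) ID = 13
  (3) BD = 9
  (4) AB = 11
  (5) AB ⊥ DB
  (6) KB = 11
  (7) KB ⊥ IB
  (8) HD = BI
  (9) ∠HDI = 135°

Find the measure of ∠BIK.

Step 1: By the law of cosines on triangle IBK: IK² = 11² + 11² − 2·11·11·cos(90°) = 242, so IK = 11·√2.
Step 2: By the inverse law of cosines on triangle BIK: cos(∠BIK) = (11² + (11·√2)² − 11²) / (2·11·11·√2) = 242/342.24 = 0.7071, so ∠BIK = 45°.

Therefore, the measure of angle ∠BIK = 45°.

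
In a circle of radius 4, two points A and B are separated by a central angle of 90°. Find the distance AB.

Chord = 2(4) sin(45°) = 4*sqrt(2)

4*sqrt(2)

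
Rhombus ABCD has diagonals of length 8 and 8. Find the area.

The diagonals of a rhombus divide it into four right triangles.
Each triangle has legs 8/ 2 = 4 and 8/2 = 4, so each has area (1/2)*4*4 = 8.
Four such triangles give total area = (d1 * d2) / 2 = 32.

32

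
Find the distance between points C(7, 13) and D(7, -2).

The horizontal distance is |7 - 7| = 0 and the vertical distance is |-2 - 13| = 15.
By the Pythagorean theorem, d = sqrt(0^2 + 15^2) = sqrt(225) = 15.

15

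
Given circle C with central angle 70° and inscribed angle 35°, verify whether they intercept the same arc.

By the inscribed angle theorem, if both angles subtend the same arc, the inscribed angle must be half the central angle.
Half of 70° = 35°, which equals the given inscribed angle of 35°.
Therefore, yes, they correspond to the same arc.

Yes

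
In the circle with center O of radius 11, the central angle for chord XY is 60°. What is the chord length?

Chord = 2(11) sin(30°) = 11

11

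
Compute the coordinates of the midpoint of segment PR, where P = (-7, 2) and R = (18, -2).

The midpoint is the average of the coordinates:
x: (-7 + 18)/2 = 11/2
y: (2 + -2)/2 = 0
Midpoint = (11/2, 0)

(11/2, 0)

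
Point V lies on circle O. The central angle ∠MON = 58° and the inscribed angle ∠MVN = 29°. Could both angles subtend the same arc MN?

By the inscribed angle theorem, if both angles subtend the same arc, the inscribed angle must be half the central angle.
Half of 58° = 29°, which equals the given inscribed angle of 29°.
Therefore, yes, they correspond to the same arc.

Yes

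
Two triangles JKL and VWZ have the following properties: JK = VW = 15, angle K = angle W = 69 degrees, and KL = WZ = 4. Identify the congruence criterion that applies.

The given information provides:
JK = VW = 15, angle K = angle W = 69 degrees, and KL = WZ = 4
This matches the SAS congruence theorem.
Two pairs of corresponding sides and the included angle are equal (Side-Angle-Side).

SAS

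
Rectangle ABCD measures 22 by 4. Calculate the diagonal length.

A rectangle's diagonal splits it into two right triangles, with the diagonal as the hypotenuse.
By the Pythagorean theorem, d^2 = 22^2 + 4^2 = 500.
Therefore d = sqrt(500) = 10*sqrt(5).

10*sqrt(5)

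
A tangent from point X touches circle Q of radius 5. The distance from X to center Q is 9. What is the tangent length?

Let T be the point of tangency. Then QT ⊥ XT (radius ⊥ tangent).
In right triangle QTX: QX² = QT² + XT²
9² = 5² + XT²
XT² = 56, XT = 2*sqrt(14)

2*sqrt(14)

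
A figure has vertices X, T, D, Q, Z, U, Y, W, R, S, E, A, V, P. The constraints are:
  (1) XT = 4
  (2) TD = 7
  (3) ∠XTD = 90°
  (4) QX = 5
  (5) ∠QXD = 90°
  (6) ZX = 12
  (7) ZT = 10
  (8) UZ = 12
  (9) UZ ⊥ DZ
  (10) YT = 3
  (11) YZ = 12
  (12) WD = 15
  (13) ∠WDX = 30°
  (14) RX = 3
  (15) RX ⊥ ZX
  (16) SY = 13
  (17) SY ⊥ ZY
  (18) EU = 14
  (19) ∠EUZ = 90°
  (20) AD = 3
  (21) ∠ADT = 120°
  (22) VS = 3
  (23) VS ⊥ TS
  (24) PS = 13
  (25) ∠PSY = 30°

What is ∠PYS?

Step 1: By the law of cosines on triangle YSP: YP² = 13² + 13² − 2·13·13·cos(30°) = 45.28, so YP ≈ 6.73.
Step 2: By the inverse law of cosines on triangle PYS: cos(∠PYS) = (6.73² + 13² − 13²) / (2·6.73·13) = 45.28/174.96 = 0.2588, so ∠PYS = 75°.

Therefore, the measure of angle ∠PYS = 75°.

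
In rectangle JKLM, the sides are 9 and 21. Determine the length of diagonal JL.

A rectangle's diagonal splits it into two right triangles, with the diagonal as the hypotenuse.
By the Pythagorean theorem, d^2 = 9^2 + 21^2 = 522.
Therefore d = sqrt(522) = 3*sqrt(58).

3*sqrt(58)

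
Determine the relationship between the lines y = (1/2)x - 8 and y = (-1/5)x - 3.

Slope of line 1: m1 = 1/2
Slope of line 2: m2 = -1/5
m1 != m2 and m1*m2 = -1/10 != -1. Neither.

Neither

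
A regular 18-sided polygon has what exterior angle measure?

Each exterior angle of a regular n-gon is 360 / n.
For n = 18: 360 / 18 = 20 degrees.

20 degrees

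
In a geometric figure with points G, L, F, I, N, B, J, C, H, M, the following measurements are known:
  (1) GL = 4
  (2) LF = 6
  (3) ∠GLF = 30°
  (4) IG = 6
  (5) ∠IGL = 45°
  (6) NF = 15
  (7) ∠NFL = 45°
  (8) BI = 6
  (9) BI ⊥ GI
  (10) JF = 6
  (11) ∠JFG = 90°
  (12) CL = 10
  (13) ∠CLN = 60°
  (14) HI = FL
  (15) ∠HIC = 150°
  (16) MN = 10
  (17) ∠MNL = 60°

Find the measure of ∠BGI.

Step 1: By the law of cosines on triangle GIB: GB² = 6² + 6² − 2·6·6·cos(90°) = 72, so GB = 6·√2.
Step 2: By the inverse law of cosines on triangle BGI: cos(∠BGI) = ((6·√2)² + 6² − 6²) / (2·6·√2·6) = 72/101.82 = 0.7071, so ∠BGI = 45°.

Therefore, the measure of angle ∠BGI = 45°.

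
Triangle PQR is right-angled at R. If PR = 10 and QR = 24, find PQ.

PQ = sqrt(10^2 + 24^2) = sqrt(676) = 26

26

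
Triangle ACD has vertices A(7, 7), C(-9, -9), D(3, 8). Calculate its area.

The Shoelace formula computes the area from vertex coordinates by summing cross products.
For vertices (7,7), (-9,-9), (3,8):
Signed sum = 7*-9 - -9*7 + -9*8 - 3*-9 + 3*7 - 7*8
= 0 + -45 + -35 = -80
Area = (1/2)|-80| = 40.

40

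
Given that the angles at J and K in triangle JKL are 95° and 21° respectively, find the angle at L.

The interior angles sum to 180°: angle L = 180 - 95 - 21 = 64°.
The triangle is obtuse (angles 95°, 21°, 64°).

64 degrees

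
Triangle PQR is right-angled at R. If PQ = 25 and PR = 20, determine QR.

QR = sqrt(25^2 - 20^2) = sqrt(225) = 15

15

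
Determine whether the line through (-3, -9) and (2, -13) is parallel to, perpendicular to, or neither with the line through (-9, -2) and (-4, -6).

Slope of line 1: m1 = (-13 - -9)/(2 - -3) = -4/5 = -4/5
Slope of line 2: m2 = (-6 - -2)/(-4 - -9) = -4/5 = -4/5
Since m1 = m2 = -4/5, the lines are parallel.

Parallel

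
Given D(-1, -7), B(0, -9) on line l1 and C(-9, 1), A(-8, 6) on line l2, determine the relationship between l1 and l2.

Slope of line 1: m1 = (-9 - -7)/(0 - -1) = -2/1 = -2
Slope of line 2: m2 = (6 - 1)/(-8 - -9) = 5/1 = 5
For parallel lines we need equal slopes: -2 != 5.
For perpendicular lines we need m1*m2 = -1: (-2)(5) = -10 != -1.
Since neither condition holds, the lines are neither parallel nor perpendicular.

Neither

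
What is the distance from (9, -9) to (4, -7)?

d = sqrt((4 - 9)^2 + (-7 - -9)^2)
d = sqrt(-5^2 + 2^2)
d = sqrt(25 + 4)
d = sqrt(29)

sqrt(29)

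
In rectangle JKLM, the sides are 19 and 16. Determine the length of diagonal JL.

d = sqrt(19^2 + 16^2) = sqrt(617)

sqrt(617)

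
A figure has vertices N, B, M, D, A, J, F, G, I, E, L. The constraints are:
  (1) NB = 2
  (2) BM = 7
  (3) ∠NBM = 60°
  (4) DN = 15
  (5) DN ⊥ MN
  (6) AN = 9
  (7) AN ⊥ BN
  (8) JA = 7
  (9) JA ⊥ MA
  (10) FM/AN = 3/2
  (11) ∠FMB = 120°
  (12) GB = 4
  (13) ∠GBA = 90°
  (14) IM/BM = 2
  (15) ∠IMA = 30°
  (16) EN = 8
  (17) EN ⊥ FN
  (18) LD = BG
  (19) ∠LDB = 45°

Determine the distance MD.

Step 1: By the law of cosines on triangle NBM: NM² = 2² + 7² − 2·2·7·cos(60°) = 39, so NM = √39.
Step 2: By the law of cosines on triangle MND: MD² = √39² + 15² − 2·√39·15·cos(90°) = 264, so MD = 2·√66.

Therefore, the length of MD = 2·√66.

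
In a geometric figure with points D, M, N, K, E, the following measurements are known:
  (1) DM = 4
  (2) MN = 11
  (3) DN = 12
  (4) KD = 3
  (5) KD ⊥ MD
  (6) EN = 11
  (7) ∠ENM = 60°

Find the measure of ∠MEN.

Step 1: By the law of cosines on triangle ENM: EM² = 11² + 11² − 2·11·11·cos(60°) = 121, so EM = 11.
Step 2: By the inverse law of cosines on triangle MEN: cos(∠MEN) = (11² + 11² − 11²) / (2·11·11) = 121/242 = 0.5, so ∠MEN = 60°.

Therefore, the measure of angle ∠MEN = 60°.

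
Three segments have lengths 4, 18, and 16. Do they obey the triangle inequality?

Yes.
The triangle inequality requires that the sum of any two sides exceeds the third.
Here 4 + 16 = 20 > 18, so the condition is met.

Yes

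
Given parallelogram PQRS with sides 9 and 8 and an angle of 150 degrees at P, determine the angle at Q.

Opposite sides of a parallelogram are parallel, so consecutive angles form co-interior angles on a transversal.
Co-interior angles sum to 180°, giving angle Q = 180 - 150 = 30 degrees.

30 degrees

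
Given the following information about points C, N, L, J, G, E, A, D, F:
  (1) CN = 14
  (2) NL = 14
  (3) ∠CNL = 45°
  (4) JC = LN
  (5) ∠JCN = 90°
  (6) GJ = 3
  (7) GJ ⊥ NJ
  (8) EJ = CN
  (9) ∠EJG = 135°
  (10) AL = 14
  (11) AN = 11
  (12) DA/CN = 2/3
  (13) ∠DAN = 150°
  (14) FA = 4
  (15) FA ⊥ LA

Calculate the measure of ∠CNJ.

From the given relations: JC = LN = 14.
Step 1: By the law of cosines on triangle NCJ: NJ² = 14² + 14² − 2·14·14·cos(90°) = 392, so NJ = 14·√2.
Step 2: By the inverse law of cosines on triangle CNJ: cos(∠CNJ) = (14² + (14·√2)² − 14²) / (2·14·14·√2) = 392/554.37 = 0.7071, so ∠CNJ = 45°.

Therefore, the measure of angle ∠CNJ = 45°.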